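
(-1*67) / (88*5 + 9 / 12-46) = -268 / 1579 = -0.17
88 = 88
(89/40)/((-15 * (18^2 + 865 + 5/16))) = -0.00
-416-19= -435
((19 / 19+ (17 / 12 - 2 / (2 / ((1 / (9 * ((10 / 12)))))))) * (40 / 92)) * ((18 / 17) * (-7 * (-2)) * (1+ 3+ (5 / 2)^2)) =117957 / 782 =150.84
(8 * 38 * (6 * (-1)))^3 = -6068404224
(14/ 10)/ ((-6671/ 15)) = -0.00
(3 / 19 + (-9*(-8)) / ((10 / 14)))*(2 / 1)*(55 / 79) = 211002 / 1501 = 140.57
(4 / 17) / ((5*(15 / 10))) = 8 / 255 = 0.03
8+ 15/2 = 31/2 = 15.50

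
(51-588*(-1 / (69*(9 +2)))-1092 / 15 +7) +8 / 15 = -51202 / 3795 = -13.49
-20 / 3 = -6.67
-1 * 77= -77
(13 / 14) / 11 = 13 / 154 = 0.08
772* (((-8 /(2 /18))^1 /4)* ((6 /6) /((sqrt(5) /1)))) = -13896* sqrt(5) /5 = -6214.48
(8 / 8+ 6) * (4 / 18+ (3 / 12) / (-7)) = 47 / 36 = 1.31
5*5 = 25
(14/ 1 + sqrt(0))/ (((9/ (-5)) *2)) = -35/ 9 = -3.89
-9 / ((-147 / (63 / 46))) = 27 / 322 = 0.08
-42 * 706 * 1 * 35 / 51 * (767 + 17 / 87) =-23090111240 / 1479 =-15611975.15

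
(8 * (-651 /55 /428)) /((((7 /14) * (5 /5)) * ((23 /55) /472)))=-1229088 /2461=-499.43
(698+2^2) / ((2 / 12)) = 4212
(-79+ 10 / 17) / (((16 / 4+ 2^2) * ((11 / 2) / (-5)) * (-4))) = -6665 / 2992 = -2.23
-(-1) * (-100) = -100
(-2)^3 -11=-19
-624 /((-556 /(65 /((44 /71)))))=179985 /1529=117.71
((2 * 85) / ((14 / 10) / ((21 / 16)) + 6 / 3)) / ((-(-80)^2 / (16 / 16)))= -51 / 5888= -0.01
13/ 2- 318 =-623/ 2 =-311.50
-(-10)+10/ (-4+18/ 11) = 5.77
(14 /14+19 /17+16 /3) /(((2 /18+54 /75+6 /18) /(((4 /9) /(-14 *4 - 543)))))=-0.00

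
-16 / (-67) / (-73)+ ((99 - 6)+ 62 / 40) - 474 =-37118119 / 97820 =-379.45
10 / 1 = 10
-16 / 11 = -1.45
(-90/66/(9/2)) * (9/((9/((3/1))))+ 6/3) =-50/33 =-1.52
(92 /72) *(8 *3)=92 /3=30.67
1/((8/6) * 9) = 1/12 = 0.08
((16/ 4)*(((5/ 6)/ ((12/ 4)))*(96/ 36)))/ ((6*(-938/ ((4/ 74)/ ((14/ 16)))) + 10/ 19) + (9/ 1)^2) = -0.00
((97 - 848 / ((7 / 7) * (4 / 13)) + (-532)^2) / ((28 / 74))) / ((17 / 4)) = 20747010 / 119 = 174344.62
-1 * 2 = -2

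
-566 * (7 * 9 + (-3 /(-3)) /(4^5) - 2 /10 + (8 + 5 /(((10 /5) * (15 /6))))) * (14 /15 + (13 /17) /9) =-81044622797 /1958400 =-41383.08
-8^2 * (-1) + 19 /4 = 275 /4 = 68.75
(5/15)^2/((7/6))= 2/21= 0.10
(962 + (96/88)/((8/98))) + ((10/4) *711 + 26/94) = 2846747/1034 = 2753.14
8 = 8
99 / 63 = 1.57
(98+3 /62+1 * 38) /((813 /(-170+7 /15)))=-4290041 /151218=-28.37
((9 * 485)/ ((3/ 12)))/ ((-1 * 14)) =-8730/ 7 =-1247.14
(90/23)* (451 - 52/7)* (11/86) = 66825/301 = 222.01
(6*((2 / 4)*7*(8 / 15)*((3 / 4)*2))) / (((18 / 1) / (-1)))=-14 / 15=-0.93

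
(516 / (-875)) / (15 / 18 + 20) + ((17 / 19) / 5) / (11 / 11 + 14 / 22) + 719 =26898125543 / 37406250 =719.08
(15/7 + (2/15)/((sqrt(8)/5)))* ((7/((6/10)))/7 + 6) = 23* sqrt(2)/18 + 115/7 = 18.24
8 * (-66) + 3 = -525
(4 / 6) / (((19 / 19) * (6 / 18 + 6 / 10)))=5 / 7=0.71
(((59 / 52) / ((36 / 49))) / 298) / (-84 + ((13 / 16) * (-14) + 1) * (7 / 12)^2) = -1652 / 27902485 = -0.00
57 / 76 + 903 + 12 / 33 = 39781 / 44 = 904.11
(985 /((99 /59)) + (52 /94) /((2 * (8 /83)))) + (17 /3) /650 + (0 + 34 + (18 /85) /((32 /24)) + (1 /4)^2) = 256716252707 /411325200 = 624.12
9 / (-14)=-9 / 14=-0.64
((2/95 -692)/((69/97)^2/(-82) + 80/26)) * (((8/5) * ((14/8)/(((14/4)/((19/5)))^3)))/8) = -25055366331736/248220678125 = -100.94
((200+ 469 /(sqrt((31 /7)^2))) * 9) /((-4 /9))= -6194.54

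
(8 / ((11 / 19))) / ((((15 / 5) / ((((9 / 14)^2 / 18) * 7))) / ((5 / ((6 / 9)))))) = 855 / 154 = 5.55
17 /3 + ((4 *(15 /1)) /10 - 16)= -4.33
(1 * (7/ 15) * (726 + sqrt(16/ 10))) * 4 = 56 * sqrt(10)/ 75 + 6776/ 5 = 1357.56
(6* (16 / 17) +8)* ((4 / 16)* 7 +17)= 4350 / 17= 255.88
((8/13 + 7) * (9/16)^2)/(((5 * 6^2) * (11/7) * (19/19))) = 567/66560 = 0.01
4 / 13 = 0.31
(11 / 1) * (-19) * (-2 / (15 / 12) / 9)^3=107008 / 91125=1.17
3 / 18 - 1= -5 / 6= -0.83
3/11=0.27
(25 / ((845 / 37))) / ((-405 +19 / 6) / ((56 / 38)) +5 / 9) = -0.00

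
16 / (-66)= -8 / 33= -0.24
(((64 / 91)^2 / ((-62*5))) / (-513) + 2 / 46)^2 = 433636498740050761 / 229360891440977048025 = 0.00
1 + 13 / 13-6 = -4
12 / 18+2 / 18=7 / 9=0.78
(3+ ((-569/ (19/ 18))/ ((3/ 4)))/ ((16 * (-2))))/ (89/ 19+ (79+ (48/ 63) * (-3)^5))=-4515/ 17992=-0.25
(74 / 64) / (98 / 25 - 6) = -0.56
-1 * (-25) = 25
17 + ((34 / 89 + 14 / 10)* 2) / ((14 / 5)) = 11384 / 623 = 18.27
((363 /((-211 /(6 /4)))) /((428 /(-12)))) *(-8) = -13068 /22577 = -0.58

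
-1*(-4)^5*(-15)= -15360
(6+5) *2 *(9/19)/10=99/95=1.04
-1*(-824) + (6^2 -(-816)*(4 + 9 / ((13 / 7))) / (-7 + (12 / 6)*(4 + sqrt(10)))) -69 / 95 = 10824039 / 16055 + 62560*sqrt(10) / 169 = 1844.79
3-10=-7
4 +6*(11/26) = 85/13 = 6.54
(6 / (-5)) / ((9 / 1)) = -2 / 15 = -0.13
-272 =-272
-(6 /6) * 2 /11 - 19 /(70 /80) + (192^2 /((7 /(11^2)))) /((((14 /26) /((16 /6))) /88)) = 149683950054 /539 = 277706771.90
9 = 9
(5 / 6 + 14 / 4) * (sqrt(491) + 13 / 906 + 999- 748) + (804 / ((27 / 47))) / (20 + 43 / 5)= 13 * sqrt(491) / 3 + 441791881 / 388674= 1232.68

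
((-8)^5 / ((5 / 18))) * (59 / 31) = -34799616 / 155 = -224513.65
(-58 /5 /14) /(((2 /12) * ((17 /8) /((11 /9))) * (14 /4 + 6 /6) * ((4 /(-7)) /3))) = 2552 /765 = 3.34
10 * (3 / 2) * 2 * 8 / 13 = 240 / 13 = 18.46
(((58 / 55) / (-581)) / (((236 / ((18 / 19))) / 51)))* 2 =-26622 / 35821555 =-0.00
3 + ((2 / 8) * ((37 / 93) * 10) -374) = -68821 / 186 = -370.01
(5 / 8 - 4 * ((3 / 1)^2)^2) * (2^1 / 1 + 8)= -12935 / 4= -3233.75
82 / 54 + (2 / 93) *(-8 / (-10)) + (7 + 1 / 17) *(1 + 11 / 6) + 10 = 131977 / 4185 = 31.54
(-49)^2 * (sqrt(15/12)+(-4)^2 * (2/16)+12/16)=2401 * sqrt(5)/2+26411/4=9287.15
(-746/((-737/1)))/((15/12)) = 2984/3685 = 0.81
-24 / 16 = -1.50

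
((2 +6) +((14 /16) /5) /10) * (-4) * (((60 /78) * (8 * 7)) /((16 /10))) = -22449 /26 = -863.42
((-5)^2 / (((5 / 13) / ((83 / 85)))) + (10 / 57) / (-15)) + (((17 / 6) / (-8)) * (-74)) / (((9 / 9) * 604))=891992701 / 14046624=63.50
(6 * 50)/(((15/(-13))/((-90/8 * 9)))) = 26325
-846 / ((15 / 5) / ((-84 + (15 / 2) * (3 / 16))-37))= 539607 / 16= 33725.44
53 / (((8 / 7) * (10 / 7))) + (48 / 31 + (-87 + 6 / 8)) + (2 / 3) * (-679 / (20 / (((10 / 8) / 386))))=-52.31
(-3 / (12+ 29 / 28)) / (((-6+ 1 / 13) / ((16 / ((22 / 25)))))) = 6240 / 8833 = 0.71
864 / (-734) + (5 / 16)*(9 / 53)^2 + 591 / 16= 35.77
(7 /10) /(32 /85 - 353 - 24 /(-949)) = -16133 /8126382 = -0.00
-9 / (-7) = 9 / 7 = 1.29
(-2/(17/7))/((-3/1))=14/51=0.27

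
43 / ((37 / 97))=4171 / 37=112.73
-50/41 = -1.22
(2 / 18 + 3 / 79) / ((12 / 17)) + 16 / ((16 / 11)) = 47827 / 4266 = 11.21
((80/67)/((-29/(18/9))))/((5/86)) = -2752/1943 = -1.42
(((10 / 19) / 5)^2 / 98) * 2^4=32 / 17689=0.00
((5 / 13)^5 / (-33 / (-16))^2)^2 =640000000000 / 163489280512057929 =0.00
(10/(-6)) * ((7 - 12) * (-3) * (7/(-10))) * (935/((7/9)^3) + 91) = 1782070/49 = 36368.78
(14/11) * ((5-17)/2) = -84/11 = -7.64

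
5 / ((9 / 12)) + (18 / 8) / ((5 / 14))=389 / 30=12.97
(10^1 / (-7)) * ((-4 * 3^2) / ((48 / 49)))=105 / 2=52.50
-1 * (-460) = 460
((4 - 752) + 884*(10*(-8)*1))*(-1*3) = 214404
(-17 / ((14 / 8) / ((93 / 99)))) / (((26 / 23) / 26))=-48484 / 231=-209.89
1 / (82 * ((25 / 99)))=99 / 2050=0.05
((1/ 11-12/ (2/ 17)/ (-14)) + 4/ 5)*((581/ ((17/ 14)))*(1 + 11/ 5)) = 58527616/ 4675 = 12519.28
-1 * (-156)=156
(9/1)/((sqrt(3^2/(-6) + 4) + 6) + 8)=28/43 - sqrt(10)/43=0.58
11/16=0.69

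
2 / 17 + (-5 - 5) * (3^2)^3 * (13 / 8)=-11846.13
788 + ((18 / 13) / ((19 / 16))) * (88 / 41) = 8005420 / 10127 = 790.50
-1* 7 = -7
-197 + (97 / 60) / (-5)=-59197 / 300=-197.32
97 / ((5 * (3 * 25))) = 97 / 375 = 0.26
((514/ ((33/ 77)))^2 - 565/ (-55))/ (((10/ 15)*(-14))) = -142402661/ 924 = -154115.43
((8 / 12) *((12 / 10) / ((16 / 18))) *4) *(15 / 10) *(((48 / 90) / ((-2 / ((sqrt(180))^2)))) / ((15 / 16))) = -6912 / 25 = -276.48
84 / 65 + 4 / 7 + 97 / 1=44983 / 455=98.86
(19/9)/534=19/4806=0.00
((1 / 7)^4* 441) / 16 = 9 / 784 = 0.01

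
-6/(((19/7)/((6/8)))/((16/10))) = -252/95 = -2.65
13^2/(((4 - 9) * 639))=-169/3195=-0.05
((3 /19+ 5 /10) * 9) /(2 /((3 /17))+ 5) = 675 /1862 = 0.36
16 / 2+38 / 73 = 622 / 73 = 8.52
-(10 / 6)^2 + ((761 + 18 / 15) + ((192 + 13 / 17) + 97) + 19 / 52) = 41751191 / 39780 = 1049.55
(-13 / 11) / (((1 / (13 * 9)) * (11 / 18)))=-27378 / 121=-226.26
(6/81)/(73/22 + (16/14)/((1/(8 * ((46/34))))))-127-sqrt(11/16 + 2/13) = -140827223/1108917-5 * sqrt(91)/52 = -127.91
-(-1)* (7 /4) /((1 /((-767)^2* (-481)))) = -1980769063 /4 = -495192265.75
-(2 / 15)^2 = -4 / 225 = -0.02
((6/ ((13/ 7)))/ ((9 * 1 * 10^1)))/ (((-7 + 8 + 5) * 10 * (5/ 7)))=49/ 58500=0.00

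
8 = 8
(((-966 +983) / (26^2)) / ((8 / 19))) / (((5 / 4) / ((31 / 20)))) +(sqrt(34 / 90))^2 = 549797 / 1216800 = 0.45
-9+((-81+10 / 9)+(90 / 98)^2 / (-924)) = -591612475 / 6655572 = -88.89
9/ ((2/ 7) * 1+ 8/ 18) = 567/ 46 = 12.33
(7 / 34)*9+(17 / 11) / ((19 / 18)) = 23571 / 7106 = 3.32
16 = 16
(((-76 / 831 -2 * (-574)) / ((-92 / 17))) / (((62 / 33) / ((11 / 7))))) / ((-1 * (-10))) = -245274623 / 13825070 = -17.74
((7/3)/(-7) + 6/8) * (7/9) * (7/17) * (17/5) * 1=49/108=0.45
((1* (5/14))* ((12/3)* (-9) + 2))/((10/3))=-51/14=-3.64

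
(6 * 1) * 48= 288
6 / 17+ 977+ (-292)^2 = 1466103 / 17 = 86241.35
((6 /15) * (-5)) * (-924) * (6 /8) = 1386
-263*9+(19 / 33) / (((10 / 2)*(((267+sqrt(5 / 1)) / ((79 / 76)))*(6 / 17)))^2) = -54297823032847352897 / 22939511236646400 - 160524761*sqrt(5) / 7646503745548800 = -2367.00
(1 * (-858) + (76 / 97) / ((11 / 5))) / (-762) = 1.13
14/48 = 7/24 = 0.29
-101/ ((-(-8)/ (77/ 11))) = -707/ 8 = -88.38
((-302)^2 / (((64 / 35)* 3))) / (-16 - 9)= -159607 / 240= -665.03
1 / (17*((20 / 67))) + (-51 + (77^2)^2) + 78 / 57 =227088325513 / 6460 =35152991.57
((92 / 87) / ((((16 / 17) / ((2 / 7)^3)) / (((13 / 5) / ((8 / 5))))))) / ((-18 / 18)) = -0.04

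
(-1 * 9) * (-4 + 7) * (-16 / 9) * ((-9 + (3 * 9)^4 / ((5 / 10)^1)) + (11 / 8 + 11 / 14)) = 357126054 / 7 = 51018007.71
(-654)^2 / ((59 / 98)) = 41916168 / 59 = 710443.53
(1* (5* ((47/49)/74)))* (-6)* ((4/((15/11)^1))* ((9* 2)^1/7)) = -37224/12691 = -2.93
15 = 15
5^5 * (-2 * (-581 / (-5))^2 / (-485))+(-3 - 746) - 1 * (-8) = 16806173 / 97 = 173259.52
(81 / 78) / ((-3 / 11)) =-99 / 26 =-3.81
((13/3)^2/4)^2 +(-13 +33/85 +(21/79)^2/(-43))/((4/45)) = -708698996905/5912573616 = -119.86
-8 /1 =-8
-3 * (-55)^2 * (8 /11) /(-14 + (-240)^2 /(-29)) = 95700 /29003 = 3.30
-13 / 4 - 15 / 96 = -109 / 32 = -3.41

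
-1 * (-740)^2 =-547600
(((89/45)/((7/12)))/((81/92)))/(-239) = -32752/2032695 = -0.02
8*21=168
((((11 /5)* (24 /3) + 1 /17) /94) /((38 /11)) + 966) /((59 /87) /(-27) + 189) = 36262802601 /7093553960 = 5.11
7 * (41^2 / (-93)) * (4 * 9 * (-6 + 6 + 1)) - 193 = -147187 / 31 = -4747.97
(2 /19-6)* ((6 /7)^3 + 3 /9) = -15856 /2793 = -5.68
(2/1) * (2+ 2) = 8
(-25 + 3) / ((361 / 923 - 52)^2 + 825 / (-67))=-627871673 / 75663202325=-0.01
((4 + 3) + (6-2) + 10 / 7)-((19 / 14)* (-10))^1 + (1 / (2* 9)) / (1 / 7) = 475 / 18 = 26.39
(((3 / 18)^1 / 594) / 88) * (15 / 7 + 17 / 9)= 127 / 9879408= 0.00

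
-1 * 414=-414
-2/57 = -0.04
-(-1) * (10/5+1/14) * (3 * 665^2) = 5496225/2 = 2748112.50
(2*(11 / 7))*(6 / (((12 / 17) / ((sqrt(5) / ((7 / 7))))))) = 187*sqrt(5) / 7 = 59.73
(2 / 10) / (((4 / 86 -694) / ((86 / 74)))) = -1849 / 5520400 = -0.00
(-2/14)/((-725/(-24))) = -24/5075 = -0.00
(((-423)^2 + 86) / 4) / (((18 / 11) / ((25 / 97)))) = 49229125 / 6984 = 7048.84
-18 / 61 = -0.30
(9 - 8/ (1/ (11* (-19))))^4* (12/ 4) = 23954775687363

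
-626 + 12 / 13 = -8126 / 13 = -625.08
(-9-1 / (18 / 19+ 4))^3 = -647214625 / 830584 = -779.23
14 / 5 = 2.80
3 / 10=0.30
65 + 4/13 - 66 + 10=121/13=9.31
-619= -619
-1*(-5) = 5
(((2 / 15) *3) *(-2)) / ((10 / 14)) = -28 / 25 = -1.12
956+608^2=370620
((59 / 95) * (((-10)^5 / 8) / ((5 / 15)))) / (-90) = 14750 / 57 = 258.77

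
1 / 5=0.20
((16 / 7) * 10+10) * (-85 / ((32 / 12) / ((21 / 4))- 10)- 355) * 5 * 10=-51733750 / 91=-568502.75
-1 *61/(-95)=61/95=0.64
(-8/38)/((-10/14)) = 28/95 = 0.29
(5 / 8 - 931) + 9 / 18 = -7439 / 8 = -929.88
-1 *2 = -2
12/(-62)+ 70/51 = 1864/1581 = 1.18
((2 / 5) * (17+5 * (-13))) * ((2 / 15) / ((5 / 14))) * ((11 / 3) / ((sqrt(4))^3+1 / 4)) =-3584 / 1125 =-3.19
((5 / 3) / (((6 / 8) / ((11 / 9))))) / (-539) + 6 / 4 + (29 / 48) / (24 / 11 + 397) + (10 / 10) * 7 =2369208461 / 278846064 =8.50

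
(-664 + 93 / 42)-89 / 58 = -134654 / 203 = -663.32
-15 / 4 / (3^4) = -5 / 108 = -0.05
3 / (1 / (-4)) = -12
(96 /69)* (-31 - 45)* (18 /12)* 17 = -62016 /23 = -2696.35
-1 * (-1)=1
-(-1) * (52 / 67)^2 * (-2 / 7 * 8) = -43264 / 31423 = -1.38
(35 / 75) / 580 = 7 / 8700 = 0.00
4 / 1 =4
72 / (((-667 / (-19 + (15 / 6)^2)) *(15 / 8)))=2448 / 3335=0.73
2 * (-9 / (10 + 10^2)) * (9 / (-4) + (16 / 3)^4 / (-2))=131801 / 1980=66.57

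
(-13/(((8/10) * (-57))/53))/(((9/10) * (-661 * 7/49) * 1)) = -120575/678186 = -0.18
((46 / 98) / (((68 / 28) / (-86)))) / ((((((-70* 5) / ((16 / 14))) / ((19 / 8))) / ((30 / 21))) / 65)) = 488566 / 40817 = 11.97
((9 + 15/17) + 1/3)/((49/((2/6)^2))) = 521/22491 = 0.02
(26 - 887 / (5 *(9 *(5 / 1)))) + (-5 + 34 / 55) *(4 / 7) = 19.55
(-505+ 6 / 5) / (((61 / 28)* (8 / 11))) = -193963 / 610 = -317.97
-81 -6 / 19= -1545 / 19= -81.32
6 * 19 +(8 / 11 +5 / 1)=1317 / 11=119.73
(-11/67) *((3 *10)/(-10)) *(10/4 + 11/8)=1023/536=1.91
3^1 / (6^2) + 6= 73 / 12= 6.08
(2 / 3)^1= 2 / 3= 0.67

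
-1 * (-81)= 81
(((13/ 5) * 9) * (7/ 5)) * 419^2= 143784459/ 25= 5751378.36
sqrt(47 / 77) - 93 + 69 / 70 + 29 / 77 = -70561 / 770 + sqrt(3619) / 77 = -90.86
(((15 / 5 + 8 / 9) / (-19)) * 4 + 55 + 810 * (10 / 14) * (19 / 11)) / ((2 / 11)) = 13871855 / 2394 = 5794.43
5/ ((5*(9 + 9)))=1/ 18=0.06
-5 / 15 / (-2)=1 / 6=0.17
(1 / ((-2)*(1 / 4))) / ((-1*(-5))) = -2 / 5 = -0.40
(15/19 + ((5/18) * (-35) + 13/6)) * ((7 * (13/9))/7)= -15041/1539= -9.77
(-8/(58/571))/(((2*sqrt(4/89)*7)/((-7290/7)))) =4162590*sqrt(89)/1421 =27635.32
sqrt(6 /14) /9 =sqrt(21) /63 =0.07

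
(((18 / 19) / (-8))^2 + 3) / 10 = 17409 / 57760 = 0.30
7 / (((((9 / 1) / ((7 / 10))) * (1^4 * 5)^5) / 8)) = 196 / 140625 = 0.00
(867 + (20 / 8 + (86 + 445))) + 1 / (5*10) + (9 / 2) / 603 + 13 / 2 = 2356771 / 1675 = 1407.03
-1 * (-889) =889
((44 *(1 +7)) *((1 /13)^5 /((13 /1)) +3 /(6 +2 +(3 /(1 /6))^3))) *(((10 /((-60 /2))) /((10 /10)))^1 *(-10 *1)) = 637395748 /1057071171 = 0.60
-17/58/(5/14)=-119/145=-0.82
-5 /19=-0.26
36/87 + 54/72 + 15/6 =425/116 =3.66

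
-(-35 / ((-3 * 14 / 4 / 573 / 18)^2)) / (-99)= -26266320 / 77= -341121.04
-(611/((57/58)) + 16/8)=-35552/57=-623.72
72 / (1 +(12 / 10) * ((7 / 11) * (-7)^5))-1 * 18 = -12709062 / 705839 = -18.01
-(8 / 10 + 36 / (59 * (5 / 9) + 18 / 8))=-11524 / 6305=-1.83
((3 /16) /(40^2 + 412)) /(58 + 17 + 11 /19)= 57 /46227712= 0.00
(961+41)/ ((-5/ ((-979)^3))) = 940190366478/ 5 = 188038073295.60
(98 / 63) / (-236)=-7 / 1062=-0.01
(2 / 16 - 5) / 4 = -39 / 32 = -1.22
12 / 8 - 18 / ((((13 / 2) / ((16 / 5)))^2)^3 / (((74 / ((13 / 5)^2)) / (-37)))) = 1606804513203 / 1019663401250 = 1.58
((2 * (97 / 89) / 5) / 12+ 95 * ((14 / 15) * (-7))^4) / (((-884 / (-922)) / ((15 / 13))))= 143806634483207 / 690381900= 208300.12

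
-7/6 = -1.17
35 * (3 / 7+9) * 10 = 3300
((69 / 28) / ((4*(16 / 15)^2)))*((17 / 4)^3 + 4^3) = 19980675 / 262144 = 76.22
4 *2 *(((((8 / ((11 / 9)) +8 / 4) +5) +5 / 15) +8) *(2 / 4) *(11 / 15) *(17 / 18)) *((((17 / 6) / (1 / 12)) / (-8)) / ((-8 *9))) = 104329 / 29160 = 3.58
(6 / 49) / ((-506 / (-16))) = 48 / 12397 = 0.00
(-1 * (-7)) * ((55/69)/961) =385/66309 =0.01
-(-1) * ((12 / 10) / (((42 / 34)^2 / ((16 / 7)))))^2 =85525504 / 26471025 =3.23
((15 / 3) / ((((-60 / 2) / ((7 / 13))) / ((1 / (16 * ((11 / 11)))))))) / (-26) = 7 / 32448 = 0.00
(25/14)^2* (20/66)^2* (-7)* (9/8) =-2.31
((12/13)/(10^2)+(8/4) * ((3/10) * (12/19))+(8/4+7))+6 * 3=169122/6175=27.39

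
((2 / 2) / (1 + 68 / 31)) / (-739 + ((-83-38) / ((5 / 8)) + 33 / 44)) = -620 / 1845063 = -0.00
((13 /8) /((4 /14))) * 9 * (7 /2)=5733 /32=179.16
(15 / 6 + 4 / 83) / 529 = 423 / 87814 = 0.00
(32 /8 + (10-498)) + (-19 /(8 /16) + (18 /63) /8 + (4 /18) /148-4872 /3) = -20008957 /9324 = -2145.96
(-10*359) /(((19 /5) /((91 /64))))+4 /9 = -7348093 /5472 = -1342.85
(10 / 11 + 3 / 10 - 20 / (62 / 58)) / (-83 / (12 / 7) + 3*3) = 358062 / 806465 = 0.44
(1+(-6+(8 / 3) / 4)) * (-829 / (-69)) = -10777 / 207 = -52.06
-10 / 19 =-0.53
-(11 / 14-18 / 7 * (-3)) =-17 / 2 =-8.50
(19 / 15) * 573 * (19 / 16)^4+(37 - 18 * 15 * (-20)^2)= -106519.72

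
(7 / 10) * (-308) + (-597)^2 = 1780967 / 5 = 356193.40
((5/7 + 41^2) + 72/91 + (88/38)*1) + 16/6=8753000/5187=1687.49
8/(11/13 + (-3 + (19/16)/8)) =-3.99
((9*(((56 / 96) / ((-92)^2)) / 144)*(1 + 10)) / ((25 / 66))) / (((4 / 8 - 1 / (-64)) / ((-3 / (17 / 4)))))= -77 / 449650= -0.00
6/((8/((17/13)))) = 51/52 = 0.98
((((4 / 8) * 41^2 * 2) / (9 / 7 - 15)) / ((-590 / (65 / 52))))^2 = 138462289 / 2053177344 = 0.07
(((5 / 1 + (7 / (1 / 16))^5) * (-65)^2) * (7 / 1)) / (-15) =-34747503530285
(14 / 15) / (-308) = -1 / 330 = -0.00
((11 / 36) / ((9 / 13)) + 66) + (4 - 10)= 19583 / 324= 60.44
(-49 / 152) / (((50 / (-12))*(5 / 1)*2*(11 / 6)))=441 / 104500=0.00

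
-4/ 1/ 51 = -0.08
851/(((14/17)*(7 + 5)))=14467/168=86.11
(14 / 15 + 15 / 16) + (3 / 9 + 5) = 1729 / 240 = 7.20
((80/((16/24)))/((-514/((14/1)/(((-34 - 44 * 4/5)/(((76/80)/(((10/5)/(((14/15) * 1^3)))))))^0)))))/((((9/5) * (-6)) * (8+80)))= 175/50886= 0.00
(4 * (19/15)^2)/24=361/1350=0.27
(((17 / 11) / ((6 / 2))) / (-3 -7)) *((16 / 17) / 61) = -8 / 10065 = -0.00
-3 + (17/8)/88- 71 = -73.98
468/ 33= 14.18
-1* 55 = -55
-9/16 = -0.56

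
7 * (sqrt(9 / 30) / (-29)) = -7 * sqrt(30) / 290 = -0.13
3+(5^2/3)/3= 52/9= 5.78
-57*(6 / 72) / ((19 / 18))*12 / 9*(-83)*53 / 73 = 26394 / 73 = 361.56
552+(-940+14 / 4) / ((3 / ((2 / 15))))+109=27872 / 45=619.38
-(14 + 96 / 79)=-1202 / 79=-15.22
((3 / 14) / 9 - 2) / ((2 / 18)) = -249 / 14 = -17.79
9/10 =0.90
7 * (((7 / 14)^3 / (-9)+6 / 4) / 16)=749 / 1152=0.65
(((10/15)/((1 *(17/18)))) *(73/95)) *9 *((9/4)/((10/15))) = 16.48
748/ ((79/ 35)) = 26180/ 79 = 331.39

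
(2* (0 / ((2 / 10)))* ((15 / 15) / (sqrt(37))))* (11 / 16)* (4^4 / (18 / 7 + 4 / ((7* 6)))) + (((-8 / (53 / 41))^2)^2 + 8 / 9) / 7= 104231977352 / 497100303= 209.68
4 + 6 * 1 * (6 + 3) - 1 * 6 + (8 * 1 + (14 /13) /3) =2354 /39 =60.36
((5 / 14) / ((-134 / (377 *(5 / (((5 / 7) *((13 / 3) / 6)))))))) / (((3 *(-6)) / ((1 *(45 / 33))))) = 2175 / 2948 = 0.74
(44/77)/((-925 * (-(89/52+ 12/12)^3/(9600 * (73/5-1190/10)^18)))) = 645733206787095767010037200000000000.00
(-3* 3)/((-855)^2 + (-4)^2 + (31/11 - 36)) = -0.00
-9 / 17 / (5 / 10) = -18 / 17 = -1.06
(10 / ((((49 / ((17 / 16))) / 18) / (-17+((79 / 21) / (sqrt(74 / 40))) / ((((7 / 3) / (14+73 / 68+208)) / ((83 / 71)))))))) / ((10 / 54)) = -70227 / 196+3452791617* sqrt(185) / 7208488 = 6156.66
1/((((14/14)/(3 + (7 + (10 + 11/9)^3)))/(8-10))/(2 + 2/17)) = -8300728/1377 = -6028.12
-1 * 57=-57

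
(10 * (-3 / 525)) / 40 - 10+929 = 643299 / 700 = 919.00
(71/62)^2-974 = -3739015/3844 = -972.69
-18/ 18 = -1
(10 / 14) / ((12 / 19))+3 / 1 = 347 / 84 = 4.13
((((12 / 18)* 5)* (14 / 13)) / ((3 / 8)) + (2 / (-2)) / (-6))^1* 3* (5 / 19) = 11395 / 1482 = 7.69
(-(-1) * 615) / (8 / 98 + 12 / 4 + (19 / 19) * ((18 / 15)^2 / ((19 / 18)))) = 14314125 / 103477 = 138.33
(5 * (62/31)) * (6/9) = 20/3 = 6.67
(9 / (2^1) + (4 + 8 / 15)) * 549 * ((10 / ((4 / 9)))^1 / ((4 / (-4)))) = -446337 / 4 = -111584.25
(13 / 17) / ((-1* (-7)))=13 / 119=0.11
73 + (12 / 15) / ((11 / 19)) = 4091 / 55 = 74.38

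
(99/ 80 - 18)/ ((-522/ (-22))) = -1639/ 2320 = -0.71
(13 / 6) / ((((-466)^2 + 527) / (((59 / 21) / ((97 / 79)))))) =60593 / 2660521626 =0.00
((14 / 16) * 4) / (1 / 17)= 119 / 2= 59.50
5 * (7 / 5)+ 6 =13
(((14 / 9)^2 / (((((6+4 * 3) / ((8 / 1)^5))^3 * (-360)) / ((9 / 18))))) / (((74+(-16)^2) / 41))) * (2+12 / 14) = -631119674343424 / 87687765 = -7197351.58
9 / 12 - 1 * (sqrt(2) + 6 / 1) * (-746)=746 * sqrt(2) + 17907 / 4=5531.75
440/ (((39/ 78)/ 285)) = 250800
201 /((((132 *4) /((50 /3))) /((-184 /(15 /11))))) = -856.11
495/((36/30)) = 825/2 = 412.50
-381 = -381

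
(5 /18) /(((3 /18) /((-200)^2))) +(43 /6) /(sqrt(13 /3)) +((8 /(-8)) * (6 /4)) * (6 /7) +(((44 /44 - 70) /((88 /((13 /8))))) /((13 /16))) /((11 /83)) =66656.99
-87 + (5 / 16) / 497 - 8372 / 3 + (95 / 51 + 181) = -1092882865 / 405552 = -2694.80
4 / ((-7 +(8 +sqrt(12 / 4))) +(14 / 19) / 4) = -2280 / 769 +5776 * sqrt(3) / 2307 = 1.37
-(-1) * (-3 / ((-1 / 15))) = 45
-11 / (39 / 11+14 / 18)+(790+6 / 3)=789.46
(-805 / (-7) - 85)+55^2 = 3055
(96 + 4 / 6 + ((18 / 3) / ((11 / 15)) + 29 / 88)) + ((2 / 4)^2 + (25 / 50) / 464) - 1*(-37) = 4361749 / 30624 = 142.43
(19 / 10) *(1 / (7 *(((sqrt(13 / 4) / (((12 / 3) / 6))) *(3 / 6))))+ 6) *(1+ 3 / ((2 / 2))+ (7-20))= -513 / 5-228 *sqrt(13) / 455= -104.41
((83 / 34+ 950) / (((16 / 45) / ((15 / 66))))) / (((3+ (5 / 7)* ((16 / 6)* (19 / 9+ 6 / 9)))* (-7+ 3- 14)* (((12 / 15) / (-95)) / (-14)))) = -508757169375 / 75015424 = -6782.03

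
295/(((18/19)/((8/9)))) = 22420/81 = 276.79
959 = 959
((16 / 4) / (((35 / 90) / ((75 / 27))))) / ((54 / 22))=2200 / 189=11.64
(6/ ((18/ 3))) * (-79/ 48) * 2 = -79/ 24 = -3.29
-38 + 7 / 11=-411 / 11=-37.36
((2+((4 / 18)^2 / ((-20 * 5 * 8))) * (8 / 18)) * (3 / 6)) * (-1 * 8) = -145798 / 18225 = -8.00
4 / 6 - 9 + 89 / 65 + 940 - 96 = 163222 / 195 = 837.04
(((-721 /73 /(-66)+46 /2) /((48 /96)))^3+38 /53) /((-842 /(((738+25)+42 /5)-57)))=-131339081980453140122 /1559690294838885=-84208.44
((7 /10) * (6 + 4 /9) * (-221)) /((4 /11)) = -493493 /180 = -2741.63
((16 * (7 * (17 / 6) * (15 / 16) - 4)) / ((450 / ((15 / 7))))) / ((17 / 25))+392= 393.64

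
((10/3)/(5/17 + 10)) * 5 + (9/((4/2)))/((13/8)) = 1198/273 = 4.39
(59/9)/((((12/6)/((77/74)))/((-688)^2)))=537600448/333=1614415.76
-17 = -17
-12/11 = -1.09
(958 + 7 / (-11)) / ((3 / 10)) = 105310 / 33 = 3191.21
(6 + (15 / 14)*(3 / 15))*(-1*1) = -87 / 14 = -6.21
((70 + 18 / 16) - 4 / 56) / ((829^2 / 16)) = 7958 / 4810687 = 0.00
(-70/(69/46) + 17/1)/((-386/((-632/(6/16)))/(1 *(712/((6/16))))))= -1281554432/5211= -245932.53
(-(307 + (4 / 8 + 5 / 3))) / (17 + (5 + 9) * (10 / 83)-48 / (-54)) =-65985 / 4178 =-15.79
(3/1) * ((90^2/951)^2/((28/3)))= 16402500/703423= 23.32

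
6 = 6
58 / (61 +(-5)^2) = 29 / 43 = 0.67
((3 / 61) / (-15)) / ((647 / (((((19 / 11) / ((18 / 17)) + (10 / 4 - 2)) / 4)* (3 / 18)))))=-211 / 468867960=-0.00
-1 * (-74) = 74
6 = 6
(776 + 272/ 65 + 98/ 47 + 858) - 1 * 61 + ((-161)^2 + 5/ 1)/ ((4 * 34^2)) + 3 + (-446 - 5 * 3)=7959309413/ 7063160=1126.88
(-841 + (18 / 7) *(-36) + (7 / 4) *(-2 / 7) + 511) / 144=-5923 / 2016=-2.94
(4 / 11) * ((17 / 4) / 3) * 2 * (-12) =-136 / 11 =-12.36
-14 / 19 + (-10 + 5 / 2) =-313 / 38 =-8.24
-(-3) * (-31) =-93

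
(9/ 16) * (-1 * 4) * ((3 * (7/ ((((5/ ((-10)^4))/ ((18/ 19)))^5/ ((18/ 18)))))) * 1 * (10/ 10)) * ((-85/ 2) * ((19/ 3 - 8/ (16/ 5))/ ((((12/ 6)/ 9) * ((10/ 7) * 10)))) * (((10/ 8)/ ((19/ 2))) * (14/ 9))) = 570185174664000000000000000/ 47045881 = 12119768246321075377.46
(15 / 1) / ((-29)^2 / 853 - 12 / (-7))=89565 / 16123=5.56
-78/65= -6/5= -1.20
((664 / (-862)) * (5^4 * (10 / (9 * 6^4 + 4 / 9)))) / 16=-466875 / 18098552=-0.03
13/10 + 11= 123/10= 12.30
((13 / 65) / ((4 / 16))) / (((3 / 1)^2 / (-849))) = -75.47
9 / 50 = 0.18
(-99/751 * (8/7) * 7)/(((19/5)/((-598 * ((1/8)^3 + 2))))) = 151705125/456608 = 332.24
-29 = -29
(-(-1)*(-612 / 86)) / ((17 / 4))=-72 / 43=-1.67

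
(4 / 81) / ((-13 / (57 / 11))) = -76 / 3861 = -0.02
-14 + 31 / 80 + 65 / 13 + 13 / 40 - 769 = -62183 / 80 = -777.29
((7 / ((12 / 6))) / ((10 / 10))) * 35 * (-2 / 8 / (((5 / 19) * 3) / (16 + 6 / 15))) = -38171 / 60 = -636.18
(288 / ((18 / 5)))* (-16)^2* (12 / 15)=16384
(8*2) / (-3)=-16 / 3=-5.33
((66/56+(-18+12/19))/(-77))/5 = 0.04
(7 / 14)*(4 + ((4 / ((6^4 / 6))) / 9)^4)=223154201665 / 111577100832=2.00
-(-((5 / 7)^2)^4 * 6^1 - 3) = 19638153 / 5764801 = 3.41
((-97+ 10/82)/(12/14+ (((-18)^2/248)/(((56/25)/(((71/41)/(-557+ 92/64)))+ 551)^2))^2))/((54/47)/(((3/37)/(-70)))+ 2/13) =13124617230088424642916752674739/115165267747973461948707517416041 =0.11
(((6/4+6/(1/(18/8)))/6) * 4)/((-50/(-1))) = 1/5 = 0.20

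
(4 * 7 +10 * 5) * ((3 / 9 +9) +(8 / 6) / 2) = 780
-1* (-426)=426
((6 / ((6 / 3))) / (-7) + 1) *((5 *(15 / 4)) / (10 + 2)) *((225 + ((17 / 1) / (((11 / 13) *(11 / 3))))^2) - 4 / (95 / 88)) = 873891995 / 3894506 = 224.39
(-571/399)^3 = -186169411/63521199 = -2.93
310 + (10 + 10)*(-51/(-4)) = 565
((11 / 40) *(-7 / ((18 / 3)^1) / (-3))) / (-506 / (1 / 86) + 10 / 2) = -77 / 31327920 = -0.00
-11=-11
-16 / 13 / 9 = -16 / 117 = -0.14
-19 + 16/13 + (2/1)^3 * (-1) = -335/13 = -25.77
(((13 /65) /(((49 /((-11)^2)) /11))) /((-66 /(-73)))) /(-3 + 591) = 8833 /864360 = 0.01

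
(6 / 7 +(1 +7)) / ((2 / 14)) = 62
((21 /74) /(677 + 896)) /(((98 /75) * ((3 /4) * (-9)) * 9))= -25 /10999989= -0.00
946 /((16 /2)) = 473 /4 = 118.25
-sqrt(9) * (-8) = 24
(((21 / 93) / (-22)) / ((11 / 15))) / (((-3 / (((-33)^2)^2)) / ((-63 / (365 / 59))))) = -255012219 / 4526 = -56343.84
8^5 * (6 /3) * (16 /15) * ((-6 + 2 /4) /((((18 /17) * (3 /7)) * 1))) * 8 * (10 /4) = -16945505.98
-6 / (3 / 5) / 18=-5 / 9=-0.56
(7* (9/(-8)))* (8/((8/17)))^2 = -18207/8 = -2275.88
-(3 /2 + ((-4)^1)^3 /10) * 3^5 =11907 /10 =1190.70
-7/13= -0.54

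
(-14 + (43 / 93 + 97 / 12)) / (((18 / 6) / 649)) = -1316821 / 1116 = -1179.95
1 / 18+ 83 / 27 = 169 / 54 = 3.13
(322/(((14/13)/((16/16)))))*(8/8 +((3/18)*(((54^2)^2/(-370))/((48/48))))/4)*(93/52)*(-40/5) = 757043436/185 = 4092126.68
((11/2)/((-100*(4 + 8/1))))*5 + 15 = 7189/480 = 14.98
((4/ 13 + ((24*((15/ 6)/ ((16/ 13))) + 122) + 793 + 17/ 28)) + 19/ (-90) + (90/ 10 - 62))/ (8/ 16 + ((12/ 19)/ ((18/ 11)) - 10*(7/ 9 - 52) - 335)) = 141831314/ 27715415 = 5.12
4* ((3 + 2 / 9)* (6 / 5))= 232 / 15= 15.47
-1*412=-412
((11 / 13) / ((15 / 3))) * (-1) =-11 / 65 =-0.17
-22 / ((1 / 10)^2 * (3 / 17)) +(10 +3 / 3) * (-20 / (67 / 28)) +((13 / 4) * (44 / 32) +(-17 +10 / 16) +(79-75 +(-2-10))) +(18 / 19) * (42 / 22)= -12576.70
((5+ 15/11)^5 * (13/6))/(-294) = -76.91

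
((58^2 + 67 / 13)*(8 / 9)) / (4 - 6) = -175196 / 117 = -1497.40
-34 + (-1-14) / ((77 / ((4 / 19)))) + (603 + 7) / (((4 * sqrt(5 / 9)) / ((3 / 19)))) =-49802 / 1463 + 549 * sqrt(5) / 38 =-1.74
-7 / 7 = -1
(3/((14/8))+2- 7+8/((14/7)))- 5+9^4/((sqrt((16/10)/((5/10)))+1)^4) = 873321945/102487- 55112400 * sqrt(5)/14641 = 104.17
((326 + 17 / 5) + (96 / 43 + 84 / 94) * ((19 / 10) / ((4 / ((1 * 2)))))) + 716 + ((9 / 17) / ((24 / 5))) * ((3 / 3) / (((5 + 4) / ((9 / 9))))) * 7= 864522979 / 824568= 1048.46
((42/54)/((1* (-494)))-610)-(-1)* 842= 1031465/4446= 232.00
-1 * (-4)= 4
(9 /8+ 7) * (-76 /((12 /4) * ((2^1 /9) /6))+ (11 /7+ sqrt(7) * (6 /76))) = -310505 /56+ 195 * sqrt(7) /304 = -5543.04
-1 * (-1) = 1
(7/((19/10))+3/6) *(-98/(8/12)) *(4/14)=-3339/19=-175.74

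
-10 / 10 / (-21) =1 / 21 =0.05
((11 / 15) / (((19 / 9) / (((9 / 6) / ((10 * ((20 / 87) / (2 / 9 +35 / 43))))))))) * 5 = 383757 / 326800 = 1.17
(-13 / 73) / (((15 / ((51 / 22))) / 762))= -84201 / 4015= -20.97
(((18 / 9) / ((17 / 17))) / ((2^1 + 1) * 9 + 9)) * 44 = 22 / 9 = 2.44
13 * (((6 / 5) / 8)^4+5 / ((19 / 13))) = 135220007 / 3040000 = 44.48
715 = 715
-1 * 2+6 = 4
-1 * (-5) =5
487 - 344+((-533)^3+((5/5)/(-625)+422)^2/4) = -236523083339999/1562500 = -151374773.34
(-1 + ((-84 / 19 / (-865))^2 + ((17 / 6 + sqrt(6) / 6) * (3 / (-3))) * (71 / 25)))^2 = 1040965534187 * sqrt(6) / 121549151250 + 43697986342774991843 / 525304752696724500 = 104.16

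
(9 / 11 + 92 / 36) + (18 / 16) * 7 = 8909 / 792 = 11.25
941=941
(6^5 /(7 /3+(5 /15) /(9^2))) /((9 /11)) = 288684 /71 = 4065.97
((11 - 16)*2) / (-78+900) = -5 / 411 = -0.01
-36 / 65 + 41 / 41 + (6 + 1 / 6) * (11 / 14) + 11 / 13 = 33511 / 5460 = 6.14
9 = 9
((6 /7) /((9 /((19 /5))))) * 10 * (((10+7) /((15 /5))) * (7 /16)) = 323 /36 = 8.97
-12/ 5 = -2.40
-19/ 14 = -1.36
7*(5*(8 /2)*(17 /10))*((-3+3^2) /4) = 357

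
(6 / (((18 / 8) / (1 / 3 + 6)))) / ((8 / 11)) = 209 / 9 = 23.22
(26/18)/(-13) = -1/9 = -0.11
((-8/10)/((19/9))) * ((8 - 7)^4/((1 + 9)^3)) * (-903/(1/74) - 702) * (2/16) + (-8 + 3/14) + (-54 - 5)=-21142747/332500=-63.59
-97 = -97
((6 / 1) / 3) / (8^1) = 1 / 4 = 0.25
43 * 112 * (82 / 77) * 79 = 4456864 / 11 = 405169.45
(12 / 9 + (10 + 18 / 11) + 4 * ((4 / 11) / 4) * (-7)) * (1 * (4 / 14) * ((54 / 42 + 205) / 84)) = 7.31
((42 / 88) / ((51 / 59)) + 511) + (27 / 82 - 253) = 7939375 / 30668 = 258.88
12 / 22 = 6 / 11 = 0.55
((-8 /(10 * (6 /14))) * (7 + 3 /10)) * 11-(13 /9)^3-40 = -3515731 /18225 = -192.91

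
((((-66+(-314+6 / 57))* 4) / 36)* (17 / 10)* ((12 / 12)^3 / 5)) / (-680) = 401 / 19000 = 0.02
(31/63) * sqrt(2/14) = 31 * sqrt(7)/441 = 0.19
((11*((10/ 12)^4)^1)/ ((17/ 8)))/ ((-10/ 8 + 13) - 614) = -1250/ 301563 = -0.00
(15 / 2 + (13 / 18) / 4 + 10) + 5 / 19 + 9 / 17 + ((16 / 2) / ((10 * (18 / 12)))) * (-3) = 1962007 / 116280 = 16.87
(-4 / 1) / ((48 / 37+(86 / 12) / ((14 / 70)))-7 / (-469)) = -59496 / 552503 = -0.11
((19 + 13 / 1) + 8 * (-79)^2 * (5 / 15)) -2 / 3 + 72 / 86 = 16674.84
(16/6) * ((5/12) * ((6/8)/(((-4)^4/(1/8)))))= 5/12288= 0.00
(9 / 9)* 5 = 5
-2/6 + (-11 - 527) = -1615/3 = -538.33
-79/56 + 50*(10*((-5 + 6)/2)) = 13921/56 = 248.59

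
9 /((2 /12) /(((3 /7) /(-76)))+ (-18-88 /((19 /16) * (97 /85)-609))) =-6085287 /32056436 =-0.19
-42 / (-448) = 3 / 32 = 0.09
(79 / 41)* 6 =474 / 41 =11.56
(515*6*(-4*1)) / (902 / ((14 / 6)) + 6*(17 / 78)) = -1124760 / 35297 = -31.87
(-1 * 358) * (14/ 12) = -1253/ 3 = -417.67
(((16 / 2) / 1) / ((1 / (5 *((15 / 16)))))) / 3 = 25 / 2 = 12.50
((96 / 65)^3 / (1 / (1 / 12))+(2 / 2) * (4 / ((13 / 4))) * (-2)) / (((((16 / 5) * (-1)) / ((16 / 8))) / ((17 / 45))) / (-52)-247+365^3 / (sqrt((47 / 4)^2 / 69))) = -1157242194652288 * sqrt(69) / 150682034235962495611033-112199422180064 / 244858305633439055367928625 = -0.00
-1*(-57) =57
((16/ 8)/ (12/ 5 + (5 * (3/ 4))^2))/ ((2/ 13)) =1040/ 1317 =0.79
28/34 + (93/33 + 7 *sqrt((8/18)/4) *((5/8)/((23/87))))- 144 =-134.84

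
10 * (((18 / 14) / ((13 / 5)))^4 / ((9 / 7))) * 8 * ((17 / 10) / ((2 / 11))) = 34.79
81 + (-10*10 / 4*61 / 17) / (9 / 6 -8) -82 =2829 / 221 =12.80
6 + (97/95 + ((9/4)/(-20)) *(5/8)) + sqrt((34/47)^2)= 4385927/571520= 7.67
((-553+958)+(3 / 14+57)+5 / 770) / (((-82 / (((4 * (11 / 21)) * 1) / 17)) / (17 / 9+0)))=-1.31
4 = 4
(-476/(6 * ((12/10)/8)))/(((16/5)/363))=-359975/6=-59995.83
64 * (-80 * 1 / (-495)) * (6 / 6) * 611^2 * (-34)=-12997543936 / 99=-131288322.59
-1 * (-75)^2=-5625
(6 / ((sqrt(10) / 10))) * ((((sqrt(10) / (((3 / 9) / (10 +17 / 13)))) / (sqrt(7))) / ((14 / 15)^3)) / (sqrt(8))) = 455625 * sqrt(14) / 5096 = 334.54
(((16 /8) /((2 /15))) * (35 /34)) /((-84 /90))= -1125 /68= -16.54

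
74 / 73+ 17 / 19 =2647 / 1387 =1.91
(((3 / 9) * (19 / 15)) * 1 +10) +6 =739 / 45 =16.42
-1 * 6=-6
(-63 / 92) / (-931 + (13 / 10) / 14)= 2205 / 2997521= 0.00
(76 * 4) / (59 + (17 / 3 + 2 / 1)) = 114 / 25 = 4.56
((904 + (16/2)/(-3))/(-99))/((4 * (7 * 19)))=-676/39501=-0.02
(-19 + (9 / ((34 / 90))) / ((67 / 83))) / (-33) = -11974 / 37587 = -0.32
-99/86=-1.15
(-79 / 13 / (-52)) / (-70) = -79 / 47320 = -0.00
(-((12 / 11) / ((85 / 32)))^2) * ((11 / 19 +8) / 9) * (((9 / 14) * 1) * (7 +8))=-1.55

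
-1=-1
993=993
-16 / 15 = -1.07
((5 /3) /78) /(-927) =-5 /216918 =-0.00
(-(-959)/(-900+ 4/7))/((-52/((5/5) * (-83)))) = -557179/327392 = -1.70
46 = 46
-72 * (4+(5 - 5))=-288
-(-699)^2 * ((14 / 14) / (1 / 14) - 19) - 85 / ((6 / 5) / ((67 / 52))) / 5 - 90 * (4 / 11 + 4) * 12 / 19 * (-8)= 159431672425 / 65208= 2444971.05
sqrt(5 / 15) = sqrt(3) / 3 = 0.58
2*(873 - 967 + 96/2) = -92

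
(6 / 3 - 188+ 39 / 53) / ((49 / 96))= -942624 / 2597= -362.97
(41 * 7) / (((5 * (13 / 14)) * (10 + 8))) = 2009 / 585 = 3.43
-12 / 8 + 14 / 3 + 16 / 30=37 / 10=3.70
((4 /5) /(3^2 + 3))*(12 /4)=1 /5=0.20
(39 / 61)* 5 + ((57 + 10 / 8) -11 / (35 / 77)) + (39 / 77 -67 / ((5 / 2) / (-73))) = 187330753 / 93940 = 1994.15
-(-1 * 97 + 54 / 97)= 9355 / 97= 96.44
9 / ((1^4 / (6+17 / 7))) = 531 / 7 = 75.86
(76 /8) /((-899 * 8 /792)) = -1.05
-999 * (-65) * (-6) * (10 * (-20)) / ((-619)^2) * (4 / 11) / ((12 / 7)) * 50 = 9090900000 / 4214771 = 2156.91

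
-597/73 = -8.18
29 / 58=1 / 2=0.50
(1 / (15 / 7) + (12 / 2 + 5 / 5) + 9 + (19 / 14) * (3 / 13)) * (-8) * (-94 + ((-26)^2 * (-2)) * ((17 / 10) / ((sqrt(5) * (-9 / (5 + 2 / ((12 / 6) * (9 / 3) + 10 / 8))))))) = 17224184 / 1365 - 2753670608 * sqrt(5) / 76125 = -68266.87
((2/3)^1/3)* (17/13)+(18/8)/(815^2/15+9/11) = 198774541/683898696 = 0.29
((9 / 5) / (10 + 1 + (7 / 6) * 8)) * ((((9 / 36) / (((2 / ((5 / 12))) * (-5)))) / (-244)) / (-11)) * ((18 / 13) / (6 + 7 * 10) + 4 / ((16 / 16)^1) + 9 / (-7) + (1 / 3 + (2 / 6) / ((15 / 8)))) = -504739 / 452926073600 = -0.00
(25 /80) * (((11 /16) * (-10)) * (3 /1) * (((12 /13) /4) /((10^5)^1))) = -99 /6656000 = -0.00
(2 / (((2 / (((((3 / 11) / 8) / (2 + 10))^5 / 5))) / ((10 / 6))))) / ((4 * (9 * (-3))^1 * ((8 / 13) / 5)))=-65 / 14007102754258944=-0.00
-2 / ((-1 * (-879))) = -2 / 879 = -0.00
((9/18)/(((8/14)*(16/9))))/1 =63/128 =0.49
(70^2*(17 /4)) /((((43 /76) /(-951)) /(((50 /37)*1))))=-75257385000 /1591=-47301939.03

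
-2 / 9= -0.22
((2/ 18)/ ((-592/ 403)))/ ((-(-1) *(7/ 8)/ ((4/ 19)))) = -806/ 44289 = -0.02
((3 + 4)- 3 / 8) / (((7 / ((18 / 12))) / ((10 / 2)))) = 795 / 112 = 7.10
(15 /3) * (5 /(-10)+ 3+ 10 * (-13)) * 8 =-5100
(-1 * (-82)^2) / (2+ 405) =-6724 / 407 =-16.52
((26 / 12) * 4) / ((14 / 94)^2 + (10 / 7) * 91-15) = 28717 / 381126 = 0.08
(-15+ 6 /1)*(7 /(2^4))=-63 /16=-3.94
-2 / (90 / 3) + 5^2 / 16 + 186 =44999 / 240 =187.50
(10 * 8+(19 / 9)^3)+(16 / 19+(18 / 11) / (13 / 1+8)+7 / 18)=193505743 / 2133054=90.72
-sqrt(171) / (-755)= 3 * sqrt(19) / 755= 0.02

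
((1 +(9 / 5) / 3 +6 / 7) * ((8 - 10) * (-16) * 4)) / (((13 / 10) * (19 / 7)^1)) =22016 / 247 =89.13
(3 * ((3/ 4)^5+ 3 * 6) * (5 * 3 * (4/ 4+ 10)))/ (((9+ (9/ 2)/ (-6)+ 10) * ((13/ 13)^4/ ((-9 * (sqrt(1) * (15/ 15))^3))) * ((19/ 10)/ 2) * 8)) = -415985625/ 710144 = -585.78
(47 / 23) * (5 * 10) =2350 / 23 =102.17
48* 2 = 96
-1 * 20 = -20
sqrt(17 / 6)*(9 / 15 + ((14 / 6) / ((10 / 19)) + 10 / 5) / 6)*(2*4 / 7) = 3.22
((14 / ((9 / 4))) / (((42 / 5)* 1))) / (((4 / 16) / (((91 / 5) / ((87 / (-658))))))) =-958048 / 2349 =-407.85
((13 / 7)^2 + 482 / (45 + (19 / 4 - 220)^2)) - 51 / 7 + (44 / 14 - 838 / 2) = -15259695277 / 36360009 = -419.68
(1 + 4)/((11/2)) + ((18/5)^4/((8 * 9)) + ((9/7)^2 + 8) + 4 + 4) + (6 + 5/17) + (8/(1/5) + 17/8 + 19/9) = 29451101963/412335000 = 71.43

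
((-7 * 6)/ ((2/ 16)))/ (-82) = 168/ 41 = 4.10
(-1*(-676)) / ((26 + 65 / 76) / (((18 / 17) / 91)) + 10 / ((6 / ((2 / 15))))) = 102752 / 350859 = 0.29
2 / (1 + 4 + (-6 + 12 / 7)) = 14 / 5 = 2.80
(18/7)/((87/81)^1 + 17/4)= 1944/4025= 0.48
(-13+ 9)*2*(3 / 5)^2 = -2.88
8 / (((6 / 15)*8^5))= 5 / 8192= 0.00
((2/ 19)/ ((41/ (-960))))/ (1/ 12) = -23040/ 779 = -29.58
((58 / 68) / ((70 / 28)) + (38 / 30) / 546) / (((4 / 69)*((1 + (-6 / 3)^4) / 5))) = 1099975 / 631176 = 1.74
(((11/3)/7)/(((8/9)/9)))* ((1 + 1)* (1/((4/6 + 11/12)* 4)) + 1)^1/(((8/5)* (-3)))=-12375/8512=-1.45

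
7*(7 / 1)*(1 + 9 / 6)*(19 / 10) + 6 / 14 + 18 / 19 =124555 / 532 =234.13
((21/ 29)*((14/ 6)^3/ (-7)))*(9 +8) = -5831/ 261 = -22.34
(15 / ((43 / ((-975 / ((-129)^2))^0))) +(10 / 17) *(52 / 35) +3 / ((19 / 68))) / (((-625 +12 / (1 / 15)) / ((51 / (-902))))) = 3488253 / 2295549410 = 0.00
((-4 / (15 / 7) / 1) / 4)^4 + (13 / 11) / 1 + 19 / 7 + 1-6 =-4118248 / 3898125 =-1.06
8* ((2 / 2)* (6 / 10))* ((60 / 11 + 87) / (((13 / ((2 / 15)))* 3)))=5424 / 3575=1.52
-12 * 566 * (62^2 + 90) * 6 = -160318368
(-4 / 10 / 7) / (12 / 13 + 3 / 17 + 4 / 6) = -1326 / 40985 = -0.03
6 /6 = 1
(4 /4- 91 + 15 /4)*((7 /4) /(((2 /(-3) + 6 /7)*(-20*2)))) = 19.81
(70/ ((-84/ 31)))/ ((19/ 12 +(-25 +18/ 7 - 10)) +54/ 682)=739970/ 881263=0.84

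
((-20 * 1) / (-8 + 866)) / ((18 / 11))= -5 / 351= -0.01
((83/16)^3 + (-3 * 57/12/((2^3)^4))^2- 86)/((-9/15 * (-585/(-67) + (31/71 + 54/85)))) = -9695645121547375/1064050767167488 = -9.11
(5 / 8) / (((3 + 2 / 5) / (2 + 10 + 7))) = 475 / 136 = 3.49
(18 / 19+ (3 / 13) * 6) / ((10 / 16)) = 3.73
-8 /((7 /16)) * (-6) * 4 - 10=428.86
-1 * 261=-261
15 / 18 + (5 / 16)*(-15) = -185 / 48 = -3.85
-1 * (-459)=459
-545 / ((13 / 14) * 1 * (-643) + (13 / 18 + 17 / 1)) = 34335 / 36499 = 0.94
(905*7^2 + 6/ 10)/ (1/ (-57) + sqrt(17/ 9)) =121524/ 295 + 2308956*sqrt(17)/ 295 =32683.37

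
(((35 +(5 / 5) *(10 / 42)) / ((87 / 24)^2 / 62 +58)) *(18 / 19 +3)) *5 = 73408000 / 6144201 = 11.95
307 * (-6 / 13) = -1842 / 13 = -141.69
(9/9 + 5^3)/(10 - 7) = 42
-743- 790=-1533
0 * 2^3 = 0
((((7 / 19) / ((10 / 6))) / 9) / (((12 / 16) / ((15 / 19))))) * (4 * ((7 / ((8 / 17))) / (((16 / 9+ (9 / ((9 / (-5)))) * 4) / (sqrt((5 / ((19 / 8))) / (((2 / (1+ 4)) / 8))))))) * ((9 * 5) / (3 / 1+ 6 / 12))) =-321300 * sqrt(38) / 281219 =-7.04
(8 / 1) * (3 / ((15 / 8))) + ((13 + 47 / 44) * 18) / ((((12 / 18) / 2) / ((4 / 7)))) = 446.90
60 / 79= 0.76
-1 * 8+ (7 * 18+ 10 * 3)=148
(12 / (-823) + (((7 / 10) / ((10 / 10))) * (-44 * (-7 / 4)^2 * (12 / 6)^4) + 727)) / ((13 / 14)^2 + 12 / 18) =-1892662044 / 3699385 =-511.62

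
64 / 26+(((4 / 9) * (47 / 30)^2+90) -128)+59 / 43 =-37440644 / 1131975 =-33.08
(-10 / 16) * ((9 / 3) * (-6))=45 / 4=11.25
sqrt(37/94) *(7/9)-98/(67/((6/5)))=-588/335 + 7 *sqrt(3478)/846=-1.27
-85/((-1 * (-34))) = -2.50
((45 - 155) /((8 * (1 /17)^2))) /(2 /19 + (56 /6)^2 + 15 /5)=-2718045 /61708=-44.05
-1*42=-42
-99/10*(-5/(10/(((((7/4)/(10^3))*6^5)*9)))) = 1515591/2500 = 606.24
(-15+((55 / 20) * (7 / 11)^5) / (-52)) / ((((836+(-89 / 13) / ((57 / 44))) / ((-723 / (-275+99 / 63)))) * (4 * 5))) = -4394151571593 / 1839974434073600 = -0.00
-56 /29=-1.93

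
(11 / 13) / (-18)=-11 / 234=-0.05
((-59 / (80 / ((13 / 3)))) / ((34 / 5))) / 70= -767 / 114240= -0.01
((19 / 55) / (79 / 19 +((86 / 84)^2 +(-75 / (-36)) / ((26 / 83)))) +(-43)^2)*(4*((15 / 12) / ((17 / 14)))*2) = 29420810415332 / 1932109619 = 15227.30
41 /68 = 0.60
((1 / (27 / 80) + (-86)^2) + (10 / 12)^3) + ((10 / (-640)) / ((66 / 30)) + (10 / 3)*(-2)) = 5204579 / 704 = 7392.87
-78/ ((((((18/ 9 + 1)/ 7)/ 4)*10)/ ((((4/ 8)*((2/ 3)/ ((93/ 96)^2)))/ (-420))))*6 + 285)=6656/ 624355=0.01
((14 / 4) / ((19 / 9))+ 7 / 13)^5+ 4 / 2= 1562495616642573 / 29419463232224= 53.11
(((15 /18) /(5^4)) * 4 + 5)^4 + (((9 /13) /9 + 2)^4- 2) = 644.28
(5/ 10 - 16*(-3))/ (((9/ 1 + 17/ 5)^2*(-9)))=-2425/ 69192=-0.04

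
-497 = -497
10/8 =5/4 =1.25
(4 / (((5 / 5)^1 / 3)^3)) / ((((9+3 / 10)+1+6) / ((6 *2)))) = 12960 / 163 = 79.51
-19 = -19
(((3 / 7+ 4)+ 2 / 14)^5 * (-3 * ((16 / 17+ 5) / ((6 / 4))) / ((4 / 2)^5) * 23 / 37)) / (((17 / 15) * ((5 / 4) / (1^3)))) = -325.29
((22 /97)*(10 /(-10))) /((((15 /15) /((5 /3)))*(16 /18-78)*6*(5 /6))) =33 /33659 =0.00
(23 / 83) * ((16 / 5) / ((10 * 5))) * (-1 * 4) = -736 / 10375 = -0.07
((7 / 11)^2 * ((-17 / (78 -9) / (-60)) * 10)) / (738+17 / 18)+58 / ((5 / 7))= 15028777463 / 185083415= 81.20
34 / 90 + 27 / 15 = 98 / 45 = 2.18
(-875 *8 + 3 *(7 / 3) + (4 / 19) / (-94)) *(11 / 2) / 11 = -6244751 / 1786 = -3496.50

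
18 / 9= 2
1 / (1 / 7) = 7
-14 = -14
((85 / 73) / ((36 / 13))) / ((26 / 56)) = 595 / 657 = 0.91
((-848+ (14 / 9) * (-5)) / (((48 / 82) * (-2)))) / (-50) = -157891 / 10800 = -14.62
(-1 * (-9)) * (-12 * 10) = -1080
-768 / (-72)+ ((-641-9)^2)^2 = 535518750032 / 3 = 178506250010.67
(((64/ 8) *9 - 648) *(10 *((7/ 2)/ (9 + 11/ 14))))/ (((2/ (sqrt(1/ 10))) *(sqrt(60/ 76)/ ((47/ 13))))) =-221088 *sqrt(114)/ 1781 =-1325.42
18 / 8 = 9 / 4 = 2.25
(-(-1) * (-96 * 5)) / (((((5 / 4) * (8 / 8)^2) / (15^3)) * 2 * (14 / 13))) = -4212000 / 7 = -601714.29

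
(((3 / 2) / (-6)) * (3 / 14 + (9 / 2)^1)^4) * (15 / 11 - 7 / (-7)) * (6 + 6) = -8409258 / 2401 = -3502.40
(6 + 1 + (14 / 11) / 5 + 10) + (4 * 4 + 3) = 1994 / 55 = 36.25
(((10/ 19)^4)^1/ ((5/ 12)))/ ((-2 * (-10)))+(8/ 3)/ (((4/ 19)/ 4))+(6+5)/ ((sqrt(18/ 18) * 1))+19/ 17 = 417349042/ 6646371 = 62.79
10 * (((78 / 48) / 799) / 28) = 65 / 89488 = 0.00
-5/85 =-0.06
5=5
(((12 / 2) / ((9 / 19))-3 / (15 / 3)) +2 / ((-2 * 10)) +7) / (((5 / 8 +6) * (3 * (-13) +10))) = -2276 / 23055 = -0.10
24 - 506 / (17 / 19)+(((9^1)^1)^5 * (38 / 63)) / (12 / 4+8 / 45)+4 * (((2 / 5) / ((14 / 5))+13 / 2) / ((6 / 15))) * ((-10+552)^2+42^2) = 334250797184 / 17017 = 19642169.43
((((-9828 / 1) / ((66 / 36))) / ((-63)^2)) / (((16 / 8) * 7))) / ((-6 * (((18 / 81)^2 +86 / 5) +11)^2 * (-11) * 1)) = -1421550 / 776085235849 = -0.00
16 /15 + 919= 13801 /15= 920.07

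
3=3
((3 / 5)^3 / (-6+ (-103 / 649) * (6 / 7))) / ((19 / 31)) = -1267497 / 22068500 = -0.06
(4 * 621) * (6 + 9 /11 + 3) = 268272 /11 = 24388.36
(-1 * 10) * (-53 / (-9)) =-58.89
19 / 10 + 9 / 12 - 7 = -87 / 20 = -4.35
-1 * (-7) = 7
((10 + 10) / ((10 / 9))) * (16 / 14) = 144 / 7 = 20.57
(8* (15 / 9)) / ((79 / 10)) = 400 / 237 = 1.69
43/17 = 2.53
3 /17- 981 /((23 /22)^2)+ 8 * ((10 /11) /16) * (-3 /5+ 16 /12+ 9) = -264999695 /296769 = -892.95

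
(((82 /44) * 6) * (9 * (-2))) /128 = -1107 /704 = -1.57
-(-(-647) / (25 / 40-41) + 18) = -638 / 323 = -1.98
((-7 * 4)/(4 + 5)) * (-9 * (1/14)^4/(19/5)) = 5/26068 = 0.00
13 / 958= 0.01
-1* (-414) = 414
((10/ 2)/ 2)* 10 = 25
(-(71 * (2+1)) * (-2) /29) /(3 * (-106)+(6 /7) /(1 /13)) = -497 /10382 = -0.05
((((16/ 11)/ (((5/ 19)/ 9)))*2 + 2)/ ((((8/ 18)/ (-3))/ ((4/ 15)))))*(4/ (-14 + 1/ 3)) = 602856/ 11275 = 53.47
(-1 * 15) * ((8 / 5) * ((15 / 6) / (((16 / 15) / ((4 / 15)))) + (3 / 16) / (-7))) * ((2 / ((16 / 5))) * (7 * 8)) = -1005 / 2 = -502.50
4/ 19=0.21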